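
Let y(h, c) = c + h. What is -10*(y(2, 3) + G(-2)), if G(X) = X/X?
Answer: -60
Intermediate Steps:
G(X) = 1
-10*(y(2, 3) + G(-2)) = -10*((3 + 2) + 1) = -10*(5 + 1) = -10*6 = -60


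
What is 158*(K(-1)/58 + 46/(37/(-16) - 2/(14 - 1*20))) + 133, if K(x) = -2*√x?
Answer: -336229/95 - 158*I/29 ≈ -3539.3 - 5.4483*I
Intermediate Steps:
158*(K(-1)/58 + 46/(37/(-16) - 2/(14 - 1*20))) + 133 = 158*(-2*I/58 + 46/(37/(-16) - 2/(14 - 1*20))) + 133 = 158*(-2*I*(1/58) + 46/(37*(-1/16) - 2/(14 - 20))) + 133 = 158*(-I/29 + 46/(-37/16 - 2/(-6))) + 133 = 158*(-I/29 + 46/(-37/16 - 2*(-⅙))) + 133 = 158*(-I/29 + 46/(-37/16 + ⅓)) + 133 = 158*(-I/29 + 46/(-95/48)) + 133 = 158*(-I/29 + 46*(-48/95)) + 133 = 158*(-I/29 - 2208/95) + 133 = 158*(-2208/95 - I/29) + 133 = (-348864/95 - 158*I/29) + 133 = -336229/95 - 158*I/29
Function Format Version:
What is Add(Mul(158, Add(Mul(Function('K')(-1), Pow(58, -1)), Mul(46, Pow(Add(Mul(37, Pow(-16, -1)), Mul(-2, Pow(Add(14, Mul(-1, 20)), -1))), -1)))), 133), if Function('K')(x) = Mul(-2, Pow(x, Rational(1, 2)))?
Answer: Add(Rational(-336229, 95), Mul(Rational(-158, 29), I)) ≈ Add(-3539.3, Mul(-5.4483, I))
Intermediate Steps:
Add(Mul(158, Add(Mul(Function('K')(-1), Pow(58, -1)), Mul(46, Pow(Add(Mul(37, Pow(-16, -1)), Mul(-2, Pow(Add(14, Mul(-1, 20)), -1))), -1)))), 133) = Add(Mul(158, Add(Mul(Mul(-2, Pow(-1, Rational(1, 2))), Pow(58, -1)), Mul(46, Pow(Add(Mul(37, Pow(-16, -1)), Mul(-2, Pow(Add(14, Mul(-1, 20)), -1))), -1)))), 133) = Add(Mul(158, Add(Mul(Mul(-2, I), Rational(1, 58)), Mul(46, Pow(Add(Mul(37, Rational(-1, 16)), Mul(-2, Pow(Add(14, -20), -1))), -1)))), 133) = Add(Mul(158, Add(Mul(Rational(-1, 29), I), Mul(46, Pow(Add(Rational(-37, 16), Mul(-2, Pow(-6, -1))), -1)))), 133) = Add(Mul(158, Add(Mul(Rational(-1, 29), I), Mul(46, Pow(Add(Rational(-37, 16), Mul(-2, Rational(-1, 6))), -1)))), 133) = Add(Mul(158, Add(Mul(Rational(-1, 29), I), Mul(46, Pow(Add(Rational(-37, 16), Rational(1, 3)), -1)))), 133) = Add(Mul(158, Add(Mul(Rational(-1, 29), I), Mul(46, Pow(Rational(-95, 48), -1)))), 133) = Add(Mul(158, Add(Mul(Rational(-1, 29), I), Mul(46, Rational(-48, 95)))), 133) = Add(Mul(158, Add(Mul(Rational(-1, 29), I), Rational(-2208, 95))), 133) = Add(Mul(158, Add(Rational(-2208, 95), Mul(Rational(-1, 29), I))), 133) = Add(Add(Rational(-348864, 95), Mul(Rational(-158, 29), I)), 133) = Add(Rational(-336229, 95), Mul(Rational(-158, 29), I))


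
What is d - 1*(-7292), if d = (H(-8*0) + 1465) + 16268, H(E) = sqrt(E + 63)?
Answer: 25025 + 3*sqrt(7) ≈ 25033.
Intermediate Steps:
H(E) = sqrt(63 + E)
d = 17733 + 3*sqrt(7) (d = (sqrt(63 - 8*0) + 1465) + 16268 = (sqrt(63 + 0) + 1465) + 16268 = (sqrt(63) + 1465) + 16268 = (3*sqrt(7) + 1465) + 16268 = (1465 + 3*sqrt(7)) + 16268 = 17733 + 3*sqrt(7) ≈ 17741.)
d - 1*(-7292) = (17733 + 3*sqrt(7)) - 1*(-7292) = (17733 + 3*sqrt(7)) + 7292 = 25025 + 3*sqrt(7)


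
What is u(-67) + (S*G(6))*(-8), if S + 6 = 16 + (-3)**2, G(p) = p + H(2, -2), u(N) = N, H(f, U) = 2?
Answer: -1283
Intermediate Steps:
G(p) = 2 + p (G(p) = p + 2 = 2 + p)
S = 19 (S = -6 + (16 + (-3)**2) = -6 + (16 + 9) = -6 + 25 = 19)
u(-67) + (S*G(6))*(-8) = -67 + (19*(2 + 6))*(-8) = -67 + (19*8)*(-8) = -67 + 152*(-8) = -67 - 1216 = -1283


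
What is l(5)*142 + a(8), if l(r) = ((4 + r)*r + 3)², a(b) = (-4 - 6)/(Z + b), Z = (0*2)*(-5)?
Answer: 1308667/4 ≈ 3.2717e+5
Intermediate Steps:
Z = 0 (Z = 0*(-5) = 0)
a(b) = -10/b (a(b) = (-4 - 6)/(0 + b) = -10/b)
l(r) = (3 + r*(4 + r))² (l(r) = (r*(4 + r) + 3)² = (3 + r*(4 + r))²)
l(5)*142 + a(8) = (3 + 5² + 4*5)²*142 - 10/8 = (3 + 25 + 20)²*142 - 10*⅛ = 48²*142 - 5/4 = 2304*142 - 5/4 = 327168 - 5/4 = 1308667/4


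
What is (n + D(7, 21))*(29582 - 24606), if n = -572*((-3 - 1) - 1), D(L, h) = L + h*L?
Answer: 14997664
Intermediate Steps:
D(L, h) = L + L*h
n = 2860 (n = -572*(-4 - 1) = -572*(-5) = 2860)
(n + D(7, 21))*(29582 - 24606) = (2860 + 7*(1 + 21))*(29582 - 24606) = (2860 + 7*22)*4976 = (2860 + 154)*4976 = 3014*4976 = 14997664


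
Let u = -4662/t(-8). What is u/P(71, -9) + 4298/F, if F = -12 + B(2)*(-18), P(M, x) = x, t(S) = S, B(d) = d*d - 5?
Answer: 7819/12 ≈ 651.58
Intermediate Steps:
B(d) = -5 + d² (B(d) = d² - 5 = -5 + d²)
F = 6 (F = -12 + (-5 + 2²)*(-18) = -12 + (-5 + 4)*(-18) = -12 - 1*(-18) = -12 + 18 = 6)
u = 2331/4 (u = -4662/(-8) = -4662*(-⅛) = 2331/4 ≈ 582.75)
u/P(71, -9) + 4298/F = (2331/4)/(-9) + 4298/6 = (2331/4)*(-⅑) + 4298*(⅙) = -259/4 + 2149/3 = 7819/12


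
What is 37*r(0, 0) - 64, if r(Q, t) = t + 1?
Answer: -27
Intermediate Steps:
r(Q, t) = 1 + t
37*r(0, 0) - 64 = 37*(1 + 0) - 64 = 37*1 - 64 = 37 - 64 = -27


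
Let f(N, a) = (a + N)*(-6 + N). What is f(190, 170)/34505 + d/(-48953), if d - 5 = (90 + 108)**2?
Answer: 377948035/337824653 ≈ 1.1188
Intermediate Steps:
f(N, a) = (-6 + N)*(N + a) (f(N, a) = (N + a)*(-6 + N) = (-6 + N)*(N + a))
d = 39209 (d = 5 + (90 + 108)**2 = 5 + 198**2 = 5 + 39204 = 39209)
f(190, 170)/34505 + d/(-48953) = (190**2 - 6*190 - 6*170 + 190*170)/34505 + 39209/(-48953) = (36100 - 1140 - 1020 + 32300)*(1/34505) + 39209*(-1/48953) = 66240*(1/34505) - 39209/48953 = 13248/6901 - 39209/48953 = 377948035/337824653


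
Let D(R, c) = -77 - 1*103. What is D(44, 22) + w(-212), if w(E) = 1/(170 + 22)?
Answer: -34559/192 ≈ -179.99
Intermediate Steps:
w(E) = 1/192
D(R, c) = -180 (D(R, c) = -77 - 103 = -180)
D(44, 22) + w(-212) = -180 + 1/192 = -34559/192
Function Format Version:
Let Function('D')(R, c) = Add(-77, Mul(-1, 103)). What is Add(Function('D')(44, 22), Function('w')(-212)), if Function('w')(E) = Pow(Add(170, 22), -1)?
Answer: Rational(-34559, 192) ≈ -179.99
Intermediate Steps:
Function('w')(E) = Rational(1, 192) (Function('w')(E) = Pow(192, -1) = Rational(1, 192))
Function('D')(R, c) = -180 (Function('D')(R, c) = Add(-77, -103) = -180)
Add(Function('D')(44, 22), Function('w')(-212)) = Add(-180, Rational(1, 192)) = Rational(-34559, 192)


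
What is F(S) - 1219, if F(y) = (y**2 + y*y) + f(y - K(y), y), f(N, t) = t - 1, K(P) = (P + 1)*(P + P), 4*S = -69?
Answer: -5137/8 ≈ -642.13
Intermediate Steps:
S = -69/4 (S = (1/4)*(-69) = -69/4 ≈ -17.250)
K(P) = 2*P*(1 + P) (K(P) = (1 + P)*(2*P) = 2*P*(1 + P))
f(N, t) = -1 + t
F(y) = -1 + y + 2*y**2 (F(y) = (y**2 + y*y) + (-1 + y) = (y**2 + y**2) + (-1 + y) = 2*y**2 + (-1 + y) = -1 + y + 2*y**2)
F(S) - 1219 = (-1 - 69/4 + 2*(-69/4)**2) - 1219 = (-1 - 69/4 + 2*(4761/16)) - 1219 = (-1 - 69/4 + 4761/8) - 1219 = 4615/8 - 1219 = -5137/8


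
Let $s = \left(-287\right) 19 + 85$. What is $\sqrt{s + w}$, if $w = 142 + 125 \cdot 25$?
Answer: $i \sqrt{2101} \approx 45.837 i$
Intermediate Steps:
$s = -5368$ ($s = -5453 + 85 = -5368$)
$w = 3267$ ($w = 142 + 3125 = 3267$)
$\sqrt{s + w} = \sqrt{-5368 + 3267} = \sqrt{-2101} = i \sqrt{2101}$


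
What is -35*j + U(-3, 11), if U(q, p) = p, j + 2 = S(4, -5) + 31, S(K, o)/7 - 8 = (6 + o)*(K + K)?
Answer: -4924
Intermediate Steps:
S(K, o) = 56 + 14*K*(6 + o) (S(K, o) = 56 + 7*((6 + o)*(K + K)) = 56 + 7*((6 + o)*(2*K)) = 56 + 7*(2*K*(6 + o)) = 56 + 14*K*(6 + o))
j = 141 (j = -2 + ((56 + 84*4 + 14*4*(-5)) + 31) = -2 + ((56 + 336 - 280) + 31) = -2 + (112 + 31) = -2 + 143 = 141)
-35*j + U(-3, 11) = -35*141 + 11 = -4935 + 11 = -4924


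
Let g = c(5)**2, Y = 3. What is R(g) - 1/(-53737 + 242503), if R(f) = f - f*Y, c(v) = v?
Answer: -9438301/188766 ≈ -50.000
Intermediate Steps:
g = 25 (g = 5**2 = 25)
R(f) = -2*f (R(f) = f - f*3 = f - 3*f = -2*f)
R(g) - 1/(-53737 + 242503) = -2*25 - 1/(-53737 + 242503) = -50 - 1/188766 = -9438301/188766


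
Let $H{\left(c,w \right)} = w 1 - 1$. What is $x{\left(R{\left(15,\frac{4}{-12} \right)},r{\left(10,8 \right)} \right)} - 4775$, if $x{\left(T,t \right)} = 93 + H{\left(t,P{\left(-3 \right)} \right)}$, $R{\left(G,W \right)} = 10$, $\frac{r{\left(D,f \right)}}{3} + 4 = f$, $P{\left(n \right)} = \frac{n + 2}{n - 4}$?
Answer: $- \frac{32780}{7} \approx -4682.9$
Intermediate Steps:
$P{\left(n \right)} = \frac{2 + n}{-4 + n}$
$H{\left(c,w \right)} = -1 + w$ ($H{\left(c,w \right)} = w - 1 = -1 + w$)
$r{\left(D,f \right)} = -12 + 3 f$
$x{\left(T,t \right)} = \frac{645}{7}$ ($x{\left(T,t \right)} = 93 - \left(1 - \frac{2 - 3}{-4 - 3}\right) = 93 - \left(1 - \frac{1}{-7} \left(-1\right)\right) = 93 - \frac{6}{7} = \frac{645}{7}$)
$x{\left(R{\left(15,\frac{4}{-12} \right)},r{\left(10,8 \right)} \right)} - 4775 = \frac{645}{7} - 4775 = - \frac{32780}{7}$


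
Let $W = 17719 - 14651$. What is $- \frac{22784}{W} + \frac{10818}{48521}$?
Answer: $- \frac{268078210}{37215607} \approx -7.2034$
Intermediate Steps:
$W = 3068$ ($W = 17719 - 14651 = 3068$)
$- \frac{22784}{W} + \frac{10818}{48521} = - \frac{22784}{3068} + \frac{10818}{48521} = \left(-22784\right) \frac{1}{3068} + 10818 \cdot \frac{1}{48521} = - \frac{5696}{767} + \frac{10818}{48521} = - \frac{268078210}{37215607}$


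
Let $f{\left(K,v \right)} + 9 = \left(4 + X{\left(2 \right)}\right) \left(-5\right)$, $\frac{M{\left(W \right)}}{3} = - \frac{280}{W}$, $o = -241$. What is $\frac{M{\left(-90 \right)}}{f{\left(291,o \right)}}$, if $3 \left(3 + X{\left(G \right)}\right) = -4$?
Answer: $- \frac{14}{11} \approx -1.2727$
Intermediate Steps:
$X{\left(G \right)} = - \frac{13}{3}$ ($X{\left(G \right)} = -3 + \frac{1}{3} \left(-4\right) = -3 - \frac{4}{3} = - \frac{13}{3}$)
$M{\left(W \right)} = - \frac{840}{W}$ ($M{\left(W \right)} = 3 \left(- \frac{280}{W}\right) = - \frac{840}{W}$)
$f{\left(K,v \right)} = - \frac{22}{3}$ ($f{\left(K,v \right)} = -9 + \left(4 - \frac{13}{3}\right) \left(-5\right) = -9 - - \frac{5}{3} = -9 + \frac{5}{3} = - \frac{22}{3}$)
$\frac{M{\left(-90 \right)}}{f{\left(291,o \right)}} = \frac{\left(-840\right) \frac{1}{-90}}{- \frac{22}{3}} = \left(-840\right) \left(- \frac{1}{90}\right) \left(- \frac{3}{22}\right) = \frac{28}{3} \left(- \frac{3}{22}\right) = - \frac{14}{11}$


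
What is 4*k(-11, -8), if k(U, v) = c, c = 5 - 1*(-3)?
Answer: 32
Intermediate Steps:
c = 8 (c = 5 + 3 = 8)
k(U, v) = 8
4*k(-11, -8) = 4*8 = 32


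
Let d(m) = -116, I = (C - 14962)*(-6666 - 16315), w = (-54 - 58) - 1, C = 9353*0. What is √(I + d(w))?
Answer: √343841606 ≈ 18543.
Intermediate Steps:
C = 0
w = -113 (w = -112 - 1 = -113)
I = 343841722 (I = (0 - 14962)*(-6666 - 16315) = -14962*(-22981) = 343841722)
√(I + d(w)) = √(343841722 - 116) = √343841606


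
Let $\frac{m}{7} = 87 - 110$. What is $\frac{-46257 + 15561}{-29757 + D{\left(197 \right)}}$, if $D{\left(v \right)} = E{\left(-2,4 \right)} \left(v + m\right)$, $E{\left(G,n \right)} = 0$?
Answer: $\frac{10232}{9919} \approx 1.0316$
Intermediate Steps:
$m = -161$ ($m = 7 \left(87 - 110\right) = 7 \left(-23\right) = -161$)
$D{\left(v \right)} = 0$ ($D{\left(v \right)} = 0 \left(v - 161\right) = 0 \left(-161 + v\right) = 0$)
$\frac{-46257 + 15561}{-29757 + D{\left(197 \right)}} = \frac{-46257 + 15561}{-29757 + 0} = - \frac{30696}{-29757} = \left(-30696\right) \left(- \frac{1}{29757}\right) = \frac{10232}{9919}$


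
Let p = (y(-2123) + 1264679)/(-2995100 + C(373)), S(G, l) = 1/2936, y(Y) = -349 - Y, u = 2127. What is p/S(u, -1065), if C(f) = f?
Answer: -3718306008/2994727 ≈ -1241.6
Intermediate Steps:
S(G, l) = 1/2936
p = -1266453/2994727 (p = ((-349 - 1*(-2123)) + 1264679)/(-2995100 + 373) = ((-349 + 2123) + 1264679)/(-2994727) = (1774 + 1264679)*(-1/2994727) = 1266453*(-1/2994727) = -1266453/2994727 ≈ -0.42289)
p/S(u, -1065) = -1266453/(2994727*1/2936) = -1266453/2994727*2936 = -3718306008/2994727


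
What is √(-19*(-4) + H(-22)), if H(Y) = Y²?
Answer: 4*√35 ≈ 23.664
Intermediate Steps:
√(-19*(-4) + H(-22)) = √(-19*(-4) + (-22)²) = √(76 + 484) = √560 = 4*√35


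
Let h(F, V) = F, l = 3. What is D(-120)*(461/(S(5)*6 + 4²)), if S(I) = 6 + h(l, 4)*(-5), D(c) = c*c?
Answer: -3319200/19 ≈ -1.7469e+5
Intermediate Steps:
D(c) = c²
S(I) = -9 (S(I) = 6 + 3*(-5) = 6 - 15 = -9)
D(-120)*(461/(S(5)*6 + 4²)) = (-120)²*(461/(-9*6 + 4²)) = 14400*(461/(-54 + 16)) = 14400*(461/(-38)) = 14400*(461*(-1/38)) = 14400*(-461/38) = -3319200/19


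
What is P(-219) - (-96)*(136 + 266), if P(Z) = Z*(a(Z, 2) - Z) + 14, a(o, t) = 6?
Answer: -10669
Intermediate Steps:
P(Z) = 14 + Z*(6 - Z) (P(Z) = Z*(6 - Z) + 14 = 14 + Z*(6 - Z))
P(-219) - (-96)*(136 + 266) = (14 - 1*(-219)**2 + 6*(-219)) - (-96)*(136 + 266) = (14 - 1*47961 - 1314) - (-96)*402 = (14 - 47961 - 1314) - 1*(-38592) = -49261 + 38592 = -10669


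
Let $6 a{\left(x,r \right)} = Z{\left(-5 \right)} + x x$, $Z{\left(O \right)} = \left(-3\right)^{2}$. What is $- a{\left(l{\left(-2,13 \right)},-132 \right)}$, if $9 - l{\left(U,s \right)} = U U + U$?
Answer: $- \frac{29}{3} \approx -9.6667$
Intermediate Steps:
$Z{\left(O \right)} = 9$
$l{\left(U,s \right)} = 9 - U - U^{2}$ ($l{\left(U,s \right)} = 9 - \left(U U + U\right) = 9 - \left(U^{2} + U\right) = 9 - \left(U + U^{2}\right) = 9 - U - U^{2}$)
$a{\left(x,r \right)} = \frac{3}{2} + \frac{x^{2}}{6}$ ($a{\left(x,r \right)} = \frac{9 + x x}{6} = \frac{9 + x^{2}}{6} = \frac{3}{2} + \frac{x^{2}}{6}$)
$- a{\left(l{\left(-2,13 \right)},-132 \right)} = - (\frac{3}{2} + \frac{\left(9 - -2 - \left(-2\right)^{2}\right)^{2}}{6}) = - (\frac{3}{2} + \frac{\left(9 + 2 - 4\right)^{2}}{6}) = - (\frac{3}{2} + \frac{7^{2}}{6}) = - (\frac{3}{2} + \frac{1}{6} \cdot 49) = - (\frac{3}{2} + \frac{49}{6}) = \left(-1\right) \frac{29}{3} = - \frac{29}{3}$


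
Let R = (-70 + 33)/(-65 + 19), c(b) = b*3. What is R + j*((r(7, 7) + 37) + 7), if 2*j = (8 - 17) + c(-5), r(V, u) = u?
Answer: -28115/46 ≈ -611.20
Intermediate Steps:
c(b) = 3*b
j = -12 (j = ((8 - 17) + 3*(-5))/2 = (-9 - 15)/2 = (1/2)*(-24) = -12)
R = 37/46 (R = -37/(-46) = -37*(-1/46) = 37/46 ≈ 0.80435)
R + j*((r(7, 7) + 37) + 7) = 37/46 - 12*((7 + 37) + 7) = 37/46 - 12*(44 + 7) = 37/46 - 12*51 = 37/46 - 612 = -28115/46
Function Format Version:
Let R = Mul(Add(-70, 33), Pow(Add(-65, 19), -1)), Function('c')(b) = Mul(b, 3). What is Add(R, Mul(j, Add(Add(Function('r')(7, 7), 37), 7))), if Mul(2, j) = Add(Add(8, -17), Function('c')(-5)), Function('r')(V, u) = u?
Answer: Rational(-28115, 46) ≈ -611.20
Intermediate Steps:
Function('c')(b) = Mul(3, b)
j = -12 (j = Mul(Rational(1, 2), Add(Add(8, -17), Mul(3, -5))) = Mul(Rational(1, 2), Add(-9, -15)) = Mul(Rational(1, 2), -24) = -12)
R = Rational(37, 46) (R = Mul(-37, Pow(-46, -1)) = Mul(-37, Rational(-1, 46)) = Rational(37, 46) ≈ 0.80435)
Add(R, Mul(j, Add(Add(Function('r')(7, 7), 37), 7))) = Add(Rational(37, 46), Mul(-12, Add(Add(7, 37), 7))) = Add(Rational(37, 46), Mul(-12, Add(44, 7))) = Add(Rational(37, 46), Mul(-12, 51)) = Add(Rational(37, 46), -612) = Rational(-28115, 46)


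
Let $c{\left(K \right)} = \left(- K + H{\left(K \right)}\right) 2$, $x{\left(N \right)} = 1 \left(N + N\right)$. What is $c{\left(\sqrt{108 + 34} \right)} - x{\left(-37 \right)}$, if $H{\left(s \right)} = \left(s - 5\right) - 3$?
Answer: $58$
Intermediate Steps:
$x{\left(N \right)} = 2 N$ ($x{\left(N \right)} = 1 \cdot 2 N = 2 N$)
$H{\left(s \right)} = -8 + s$ ($H{\left(s \right)} = \left(-5 + s\right) - 3 = -8 + s$)
$c{\left(K \right)} = -16$ ($c{\left(K \right)} = \left(- K + \left(-8 + K\right)\right) 2 = \left(-8\right) 2 = -16$)
$c{\left(\sqrt{108 + 34} \right)} - x{\left(-37 \right)} = -16 - 2 \left(-37\right) = -16 - -74 = -16 + 74 = 58$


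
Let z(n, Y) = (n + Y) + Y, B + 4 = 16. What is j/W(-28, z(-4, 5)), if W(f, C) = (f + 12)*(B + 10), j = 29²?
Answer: -841/352 ≈ -2.3892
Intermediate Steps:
B = 12 (B = -4 + 16 = 12)
z(n, Y) = n + 2*Y (z(n, Y) = (Y + n) + Y = n + 2*Y)
j = 841
W(f, C) = 264 + 22*f (W(f, C) = (f + 12)*(12 + 10) = (12 + f)*22 = 264 + 22*f)
j/W(-28, z(-4, 5)) = 841/(264 + 22*(-28)) = 841/(264 - 616) = 841/(-352) = 841*(-1/352) = -841/352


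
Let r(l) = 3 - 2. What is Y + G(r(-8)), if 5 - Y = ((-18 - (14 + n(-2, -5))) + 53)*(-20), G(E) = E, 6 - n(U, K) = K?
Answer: 206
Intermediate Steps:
n(U, K) = 6 - K
r(l) = 1
Y = 205 (Y = 5 - ((-18 - (14 + (6 - 1*(-5)))) + 53)*(-20) = 5 - ((-18 - (14 + (6 + 5))) + 53)*(-20) = 5 - ((-18 - (14 + 11)) + 53)*(-20) = 5 - ((-18 - 1*25) + 53)*(-20) = 5 - ((-18 - 25) + 53)*(-20) = 5 - (-43 + 53)*(-20) = 5 - 10*(-20) = 5 - 1*(-200) = 5 + 200 = 205)
Y + G(r(-8)) = 205 + 1 = 206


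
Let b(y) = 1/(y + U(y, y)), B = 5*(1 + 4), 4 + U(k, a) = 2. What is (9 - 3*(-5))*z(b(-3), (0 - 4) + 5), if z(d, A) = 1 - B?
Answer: -576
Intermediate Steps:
U(k, a) = -2 (U(k, a) = -4 + 2 = -2)
B = 25 (B = 5*5 = 25)
b(y) = 1/(-2 + y) (b(y) = 1/(y - 2) = 1/(-2 + y))
z(d, A) = -24 (z(d, A) = 1 - 1*25 = 1 - 25 = -24)
(9 - 3*(-5))*z(b(-3), (0 - 4) + 5) = (9 - 3*(-5))*(-24) = (9 + 15)*(-24) = 24*(-24) = -576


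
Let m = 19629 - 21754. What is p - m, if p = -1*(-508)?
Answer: 2633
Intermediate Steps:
m = -2125
p = 508
p - m = 508 - 1*(-2125) = 508 + 2125 = 2633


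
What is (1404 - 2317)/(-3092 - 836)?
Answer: 913/3928 ≈ 0.23243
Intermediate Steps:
(1404 - 2317)/(-3092 - 836) = -913/(-3928) = -913*(-1/3928) = 913/3928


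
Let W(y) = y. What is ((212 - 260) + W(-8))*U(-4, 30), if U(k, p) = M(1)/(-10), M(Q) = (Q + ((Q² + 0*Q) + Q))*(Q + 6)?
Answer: 588/5 ≈ 117.60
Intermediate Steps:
M(Q) = (6 + Q)*(Q² + 2*Q) (M(Q) = (Q + ((Q² + 0) + Q))*(6 + Q) = (Q + (Q² + Q))*(6 + Q) = (Q + (Q + Q²))*(6 + Q) = (Q² + 2*Q)*(6 + Q) = (6 + Q)*(Q² + 2*Q))
U(k, p) = -21/10 (U(k, p) = (1*(12 + 1² + 8*1))/(-10) = (1*(12 + 1 + 8))*(-⅒) = (1*21)*(-⅒) = 21*(-⅒) = -21/10)
((212 - 260) + W(-8))*U(-4, 30) = ((212 - 260) - 8)*(-21/10) = (-48 - 8)*(-21/10) = -56*(-21/10) = 588/5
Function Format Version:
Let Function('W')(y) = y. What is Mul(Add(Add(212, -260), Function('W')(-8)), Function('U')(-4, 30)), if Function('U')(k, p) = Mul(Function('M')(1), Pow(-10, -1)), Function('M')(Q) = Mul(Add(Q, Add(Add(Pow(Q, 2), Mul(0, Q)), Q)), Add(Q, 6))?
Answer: Rational(588, 5) ≈ 117.60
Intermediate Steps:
Function('M')(Q) = Mul(Add(6, Q), Add(Pow(Q, 2), Mul(2, Q))) (Function('M')(Q) = Mul(Add(Q, Add(Add(Pow(Q, 2), 0), Q)), Add(6, Q)) = Mul(Add(Q, Add(Pow(Q, 2), Q)), Add(6, Q)) = Mul(Add(Q, Add(Q, Pow(Q, 2))), Add(6, Q)) = Mul(Add(Pow(Q, 2), Mul(2, Q)), Add(6, Q)) = Mul(Add(6, Q), Add(Pow(Q, 2), Mul(2, Q))))
Function('U')(k, p) = Rational(-21, 10) (Function('U')(k, p) = Mul(Mul(1, Add(12, Pow(1, 2), Mul(8, 1))), Pow(-10, -1)) = Mul(Mul(1, Add(12, 1, 8)), Rational(-1, 10)) = Mul(Mul(1, 21), Rational(-1, 10)) = Mul(21, Rational(-1, 10)) = Rational(-21, 10))
Mul(Add(Add(212, -260), Function('W')(-8)), Function('U')(-4, 30)) = Mul(Add(Add(212, -260), -8), Rational(-21, 10)) = Mul(Add(-48, -8), Rational(-21, 10)) = Mul(-56, Rational(-21, 10)) = Rational(588, 5)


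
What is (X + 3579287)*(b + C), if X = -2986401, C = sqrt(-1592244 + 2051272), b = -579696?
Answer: -343693642656 + 1185772*sqrt(114757) ≈ -3.4329e+11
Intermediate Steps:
C = 2*sqrt(114757) (C = sqrt(459028) = 2*sqrt(114757) ≈ 677.52)
(X + 3579287)*(b + C) = (-2986401 + 3579287)*(-579696 + 2*sqrt(114757)) = 592886*(-579696 + 2*sqrt(114757)) = -343693642656 + 1185772*sqrt(114757)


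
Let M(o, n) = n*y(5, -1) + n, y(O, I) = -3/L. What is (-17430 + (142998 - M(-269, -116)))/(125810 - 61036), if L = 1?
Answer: 62668/32387 ≈ 1.9350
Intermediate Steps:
y(O, I) = -3 (y(O, I) = -3/1 = -3*1 = -3)
M(o, n) = -2*n (M(o, n) = n*(-3) + n = -3*n + n = -2*n)
(-17430 + (142998 - M(-269, -116)))/(125810 - 61036) = (-17430 + (142998 - (-2)*(-116)))/(125810 - 61036) = (-17430 + (142998 - 1*232))/64774 = (-17430 + (142998 - 232))*(1/64774) = (-17430 + 142766)*(1/64774) = 125336*(1/64774) = 62668/32387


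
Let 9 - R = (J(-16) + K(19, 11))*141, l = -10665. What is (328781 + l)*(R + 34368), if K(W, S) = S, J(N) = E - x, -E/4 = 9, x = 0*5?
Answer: 12057232632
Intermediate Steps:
x = 0
E = -36 (E = -4*9 = -36)
J(N) = -36 (J(N) = -36 - 1*0 = -36 + 0 = -36)
R = 3534 (R = 9 - (-36 + 11)*141 = 9 - (-25)*141 = 9 - 1*(-3525) = 9 + 3525 = 3534)
(328781 + l)*(R + 34368) = (328781 - 10665)*(3534 + 34368) = 318116*37902 = 12057232632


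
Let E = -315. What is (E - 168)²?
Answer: 233289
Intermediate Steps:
(E - 168)² = (-315 - 168)² = (-483)² = 233289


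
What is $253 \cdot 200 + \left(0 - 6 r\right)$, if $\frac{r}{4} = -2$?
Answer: $50648$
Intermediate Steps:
$r = -8$ ($r = 4 \left(-2\right) = -8$)
$253 \cdot 200 + \left(0 - 6 r\right) = 253 \cdot 200 + \left(0 - -48\right) = 50600 + \left(0 + 48\right) = 50600 + 48 = 50648$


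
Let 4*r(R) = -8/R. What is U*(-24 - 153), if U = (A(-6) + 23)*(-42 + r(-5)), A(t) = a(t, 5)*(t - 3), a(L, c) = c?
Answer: -809952/5 ≈ -1.6199e+5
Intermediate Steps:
r(R) = -2/R (r(R) = (-8/R)/4 = -2/R)
A(t) = -15 + 5*t (A(t) = 5*(t - 3) = 5*(-3 + t) = -15 + 5*t)
U = 4576/5 (U = ((-15 + 5*(-6)) + 23)*(-42 - 2/(-5)) = ((-15 - 30) + 23)*(-42 - 2*(-⅕)) = (-45 + 23)*(-42 + ⅖) = -22*(-208/5) = 4576/5 ≈ 915.20)
U*(-24 - 153) = 4576*(-24 - 153)/5 = (4576/5)*(-177) = -809952/5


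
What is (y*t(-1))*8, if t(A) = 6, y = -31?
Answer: -1488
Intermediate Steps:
(y*t(-1))*8 = -31*6*8 = -186*8 = -1488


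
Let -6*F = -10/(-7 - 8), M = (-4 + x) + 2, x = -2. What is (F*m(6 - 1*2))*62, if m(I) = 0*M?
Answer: 0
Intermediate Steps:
M = -4 (M = (-4 - 2) + 2 = -6 + 2 = -4)
m(I) = 0 (m(I) = 0*(-4) = 0)
F = -1/9 (F = -(-10)/(6*(-7 - 8)) = -(-10)/(6*(-15)) = -(-1)*(-10)/90 = -1/6*2/3 = -1/9 ≈ -0.11111)
(F*m(6 - 1*2))*62 = -1/9*0*62 = 0*62 = 0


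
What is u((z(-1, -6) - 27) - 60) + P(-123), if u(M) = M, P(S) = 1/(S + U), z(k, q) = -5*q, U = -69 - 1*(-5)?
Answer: -10660/187 ≈ -57.005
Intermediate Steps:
U = -64 (U = -69 + 5 = -64)
P(S) = 1/(-64 + S) (P(S) = 1/(S - 64) = 1/(-64 + S))
u((z(-1, -6) - 27) - 60) + P(-123) = ((-5*(-6) - 27) - 60) + 1/(-64 - 123) = ((30 - 27) - 60) + 1/(-187) = (3 - 60) - 1/187 = -57 - 1/187 = -10660/187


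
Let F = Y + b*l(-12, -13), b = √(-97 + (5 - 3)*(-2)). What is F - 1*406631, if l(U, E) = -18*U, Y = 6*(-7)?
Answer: -406673 + 216*I*√101 ≈ -4.0667e+5 + 2170.8*I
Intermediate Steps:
Y = -42
b = I*√101 (b = √(-97 + 2*(-2)) = √(-97 - 4) = √(-101) = I*√101 ≈ 10.05*I)
F = -42 + 216*I*√101 (F = -42 + (I*√101)*(-18*(-12)) = -42 + (I*√101)*216 = -42 + 216*I*√101 ≈ -42.0 + 2170.8*I)
F - 1*406631 = (-42 + 216*I*√101) - 1*406631 = (-42 + 216*I*√101) - 406631 = -406673 + 216*I*√101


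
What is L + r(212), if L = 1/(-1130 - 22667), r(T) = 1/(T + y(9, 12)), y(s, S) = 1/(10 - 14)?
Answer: 94341/20156059 ≈ 0.0046805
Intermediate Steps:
y(s, S) = -1/4 (y(s, S) = 1/(-4) = -1/4)
r(T) = 1/(-1/4 + T) (r(T) = 1/(T - 1/4) = 1/(-1/4 + T))
L = -1/23797 (L = 1/(-23797) = -1/23797 ≈ -4.2022e-5)
L + r(212) = -1/23797 + 4/(-1 + 4*212) = -1/23797 + 4/(-1 + 848) = -1/23797 + 4/847 = 94341/20156059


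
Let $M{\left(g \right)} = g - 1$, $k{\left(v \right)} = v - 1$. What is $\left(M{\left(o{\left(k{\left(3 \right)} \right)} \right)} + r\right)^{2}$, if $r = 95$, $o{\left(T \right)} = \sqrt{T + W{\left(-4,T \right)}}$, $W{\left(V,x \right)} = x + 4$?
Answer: $8844 + 376 \sqrt{2} \approx 9375.8$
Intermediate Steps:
$W{\left(V,x \right)} = 4 + x$
$k{\left(v \right)} = -1 + v$ ($k{\left(v \right)} = v - 1 = -1 + v$)
$o{\left(T \right)} = \sqrt{4 + 2 T}$ ($o{\left(T \right)} = \sqrt{T + \left(4 + T\right)} = \sqrt{4 + 2 T}$)
$M{\left(g \right)} = -1 + g$
$\left(M{\left(o{\left(k{\left(3 \right)} \right)} \right)} + r\right)^{2} = \left(\left(-1 + \sqrt{4 + 2 \left(-1 + 3\right)}\right) + 95\right)^{2} = \left(\left(-1 + \sqrt{4 + 2 \cdot 2}\right) + 95\right)^{2} = \left(\left(-1 + \sqrt{4 + 4}\right) + 95\right)^{2} = \left(\left(-1 + \sqrt{8}\right) + 95\right)^{2} = \left(\left(-1 + 2 \sqrt{2}\right) + 95\right)^{2} = \left(94 + 2 \sqrt{2}\right)^{2}$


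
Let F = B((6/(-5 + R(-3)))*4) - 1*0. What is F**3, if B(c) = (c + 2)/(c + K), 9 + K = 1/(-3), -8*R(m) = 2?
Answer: 19683/3112136 ≈ 0.0063246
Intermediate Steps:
R(m) = -1/4 (R(m) = -1/8*2 = -1/4)
K = -28/3 (K = -9 + 1/(-3) = -9 - 1/3 = -28/3 ≈ -9.3333)
B(c) = (2 + c)/(-28/3 + c) (B(c) = (c + 2)/(c - 28/3) = (2 + c)/(-28/3 + c))
F = 27/146 (F = 3*(2 + (6/(-5 - 1/4))*4)/(-28 + 3*((6/(-5 - 1/4))*4)) - 1*0 = 3*(2 + (6/(-21/4))*4)/(-28 + 3*((6/(-21/4))*4)) + 0 = 3*(2 + (6*(-4/21))*4)/(-28 + 3*((6*(-4/21))*4)) + 0 = 3*(2 - 8/7*4)/(-28 + 3*(-8/7*4)) + 0 = 3*(2 - 32/7)/(-28 + 3*(-32/7)) + 0 = 3*(-18/7)/(-28 - 96/7) + 0 = 3*(-18/7)/(-292/7) + 0 = 3*(-7/292)*(-18/7) + 0 = 27/146 + 0 = 27/146 ≈ 0.18493)
F**3 = (27/146)**3 = 19683/3112136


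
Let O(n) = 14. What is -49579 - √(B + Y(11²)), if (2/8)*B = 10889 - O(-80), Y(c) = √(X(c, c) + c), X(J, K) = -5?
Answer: -49579 - √(43500 + 2*√29) ≈ -49788.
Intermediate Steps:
Y(c) = √(-5 + c)
B = 43500 (B = 4*(10889 - 1*14) = 4*(10889 - 14) = 4*10875 = 43500)
-49579 - √(B + Y(11²)) = -49579 - √(43500 + √(-5 + 11²)) = -49579 - √(43500 + √(-5 + 121)) = -49579 - √(43500 + √116) = -49579 - √(43500 + 2*√29)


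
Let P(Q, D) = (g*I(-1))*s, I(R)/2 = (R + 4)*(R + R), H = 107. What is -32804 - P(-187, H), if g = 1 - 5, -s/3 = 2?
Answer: -32516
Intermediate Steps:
I(R) = 4*R*(4 + R) (I(R) = 2*((R + 4)*(R + R)) = 2*((4 + R)*(2*R)) = 2*(2*R*(4 + R)) = 4*R*(4 + R))
s = -6 (s = -3*2 = -6)
g = -4
P(Q, D) = -288 (P(Q, D) = -16*(-1)*(4 - 1)*(-6) = -16*(-1)*3*(-6) = -4*(-12)*(-6) = 48*(-6) = -288)
-32804 - P(-187, H) = -32804 - 1*(-288) = -32804 + 288 = -32516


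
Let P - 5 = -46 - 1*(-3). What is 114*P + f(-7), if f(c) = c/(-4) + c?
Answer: -17349/4 ≈ -4337.3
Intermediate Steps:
P = -38 (P = 5 + (-46 - 1*(-3)) = 5 + (-46 + 3) = 5 - 43 = -38)
f(c) = 3*c/4 (f(c) = c*(-¼) + c = -c/4 + c = 3*c/4)
114*P + f(-7) = 114*(-38) + (¾)*(-7) = -4332 - 21/4 = -17349/4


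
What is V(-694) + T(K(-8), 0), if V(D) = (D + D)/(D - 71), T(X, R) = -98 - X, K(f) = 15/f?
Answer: -577181/6120 ≈ -94.311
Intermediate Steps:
V(D) = 2*D/(-71 + D) (V(D) = (2*D)/(-71 + D) = 2*D/(-71 + D))
V(-694) + T(K(-8), 0) = 2*(-694)/(-71 - 694) + (-98 - 15/(-8)) = 2*(-694)/(-765) + (-98 - 15*(-1)/8) = 2*(-694)*(-1/765) + (-98 - 1*(-15/8)) = 1388/765 + (-98 + 15/8) = 1388/765 - 769/8 = -577181/6120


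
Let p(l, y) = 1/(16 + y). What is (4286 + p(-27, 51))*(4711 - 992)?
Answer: 1067959197/67 ≈ 1.5940e+7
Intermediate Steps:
(4286 + p(-27, 51))*(4711 - 992) = (4286 + 1/(16 + 51))*(4711 - 992) = (4286 + 1/67)*3719 = (287163/67)*3719 = 1067959197/67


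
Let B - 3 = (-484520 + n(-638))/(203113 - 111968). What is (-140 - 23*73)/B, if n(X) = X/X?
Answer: 165792755/211084 ≈ 785.43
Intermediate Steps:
n(X) = 1
B = -211084/91145 (B = 3 + (-484520 + 1)/(203113 - 111968) = 3 - 484519/91145 = -211084/91145 ≈ -2.3159)
(-140 - 23*73)/B = (-140 - 23*73)/(-211084/91145) = (-140 - 1679)*(-91145/211084) = -1819*(-91145/211084) = 165792755/211084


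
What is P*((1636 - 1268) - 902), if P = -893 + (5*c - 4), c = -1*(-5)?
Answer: 465648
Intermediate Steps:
c = 5
P = -872 (P = -893 + (5*5 - 4) = -893 + (25 - 4) = -893 + 21 = -872)
P*((1636 - 1268) - 902) = -872*((1636 - 1268) - 902) = -872*(368 - 902) = -872*(-534) = 465648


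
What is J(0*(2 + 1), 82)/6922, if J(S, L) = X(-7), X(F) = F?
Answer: -7/6922 ≈ -0.0010113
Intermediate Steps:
J(S, L) = -7
J(0*(2 + 1), 82)/6922 = -7/6922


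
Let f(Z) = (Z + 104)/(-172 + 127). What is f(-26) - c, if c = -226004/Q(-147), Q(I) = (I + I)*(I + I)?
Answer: 95227/108045 ≈ 0.88136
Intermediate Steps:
Q(I) = 4*I² (Q(I) = (2*I)*(2*I) = 4*I²)
f(Z) = -104/45 - Z/45 (f(Z) = (104 + Z)/(-45) = (104 + Z)*(-1/45) = -104/45 - Z/45)
c = -56501/21609 (c = -226004/(4*(-147)²) = -226004/(4*21609) = -226004/86436 = -226004*1/86436 = -56501/21609 ≈ -2.6147)
f(-26) - c = (-104/45 - 1/45*(-26)) - 1*(-56501/21609) = (-104/45 + 26/45) + 56501/21609 = -26/15 + 56501/21609 = 95227/108045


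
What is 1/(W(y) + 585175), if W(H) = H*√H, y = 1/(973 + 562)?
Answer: 2116464085315625/1238501871124570859374 - 1535*√1535/1238501871124570859374 ≈ 1.7089e-6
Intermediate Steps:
y = 1/1535 ≈ 0.00065147
W(H) = H^(3/2)
1/(W(y) + 585175) = 1/((1/1535)^(3/2) + 585175) = 1/(√1535/2356225 + 585175) = 1/(585175 + √1535/2356225)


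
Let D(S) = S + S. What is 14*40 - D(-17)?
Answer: 594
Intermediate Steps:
D(S) = 2*S
14*40 - D(-17) = 14*40 - 2*(-17) = 560 - 1*(-34) = 560 + 34 = 594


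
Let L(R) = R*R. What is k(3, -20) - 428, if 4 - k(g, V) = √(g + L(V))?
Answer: -424 - √403 ≈ -444.07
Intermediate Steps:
L(R) = R²
k(g, V) = 4 - √(g + V²)
k(3, -20) - 428 = (4 - √(3 + (-20)²)) - 428 = (4 - √(3 + 400)) - 428 = (4 - √403) - 428 = -424 - √403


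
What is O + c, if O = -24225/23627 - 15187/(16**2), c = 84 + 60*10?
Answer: 3772157359/6048512 ≈ 623.65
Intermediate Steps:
c = 684 (c = 84 + 600 = 684)
O = -365024849/6048512 (O = -24225*1/23627 - 15187/256 = -24225/23627 - 15187*1/256 = -24225/23627 - 15187/256 = -365024849/6048512 ≈ -60.350)
O + c = -365024849/6048512 + 684 = 3772157359/6048512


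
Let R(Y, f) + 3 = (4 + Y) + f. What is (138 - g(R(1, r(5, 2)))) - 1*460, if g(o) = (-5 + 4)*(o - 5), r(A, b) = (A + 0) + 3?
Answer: -317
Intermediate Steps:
r(A, b) = 3 + A (r(A, b) = A + 3 = 3 + A)
R(Y, f) = 1 + Y + f (R(Y, f) = -3 + ((4 + Y) + f) = -3 + (4 + Y + f) = 1 + Y + f)
g(o) = 5 - o (g(o) = -(-5 + o) = 5 - o)
(138 - g(R(1, r(5, 2)))) - 1*460 = (138 - (5 - (1 + 1 + (3 + 5)))) - 1*460 = (138 - (5 - (1 + 1 + 8))) - 460 = (138 - (5 - 1*10)) - 460 = (138 - (5 - 10)) - 460 = (138 - 1*(-5)) - 460 = (138 + 5) - 460 = 143 - 460 = -317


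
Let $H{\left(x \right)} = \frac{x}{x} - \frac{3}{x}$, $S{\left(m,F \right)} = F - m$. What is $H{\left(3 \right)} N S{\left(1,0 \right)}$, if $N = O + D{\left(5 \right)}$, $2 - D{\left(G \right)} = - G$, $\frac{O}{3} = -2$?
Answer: $0$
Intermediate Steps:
$O = -6$ ($O = 3 \left(-2\right) = -6$)
$H{\left(x \right)} = 1 - \frac{3}{x}$
$D{\left(G \right)} = 2 + G$ ($D{\left(G \right)} = 2 - - G = 2 + G$)
$N = 1$ ($N = -6 + \left(2 + 5\right) = -6 + 7 = 1$)
$H{\left(3 \right)} N S{\left(1,0 \right)} = \frac{-3 + 3}{3} \cdot 1 \left(0 - 1\right) = \frac{1}{3} \cdot 0 \cdot 1 \left(0 - 1\right) = 0 \cdot 1 \left(-1\right) = 0 \left(-1\right) = 0$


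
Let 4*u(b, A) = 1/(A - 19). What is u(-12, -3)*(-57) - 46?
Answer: -3991/88 ≈ -45.352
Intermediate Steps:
u(b, A) = 1/(4*(-19 + A)) (u(b, A) = 1/(4*(A - 19)) = 1/(4*(-19 + A)))
u(-12, -3)*(-57) - 46 = (1/(4*(-19 - 3)))*(-57) - 46 = ((¼)/(-22))*(-57) - 46 = ((¼)*(-1/22))*(-57) - 46 = -1/88*(-57) - 46 = 57/88 - 46 = -3991/88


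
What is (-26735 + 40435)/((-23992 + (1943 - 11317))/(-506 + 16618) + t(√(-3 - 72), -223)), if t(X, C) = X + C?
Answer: -200114606391200/3292456510441 - 4445590816000*I*√3/3292456510441 ≈ -60.78 - 2.3387*I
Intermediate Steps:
t(X, C) = C + X
(-26735 + 40435)/((-23992 + (1943 - 11317))/(-506 + 16618) + t(√(-3 - 72), -223)) = (-26735 + 40435)/((-23992 + (1943 - 11317))/(-506 + 16618) + (-223 + √(-3 - 72))) = 13700/((-23992 - 9374)/16112 + (-223 + √(-75))) = 13700/(-33366*1/16112 + (-223 + 5*I*√3)) = 13700/(-16683/8056 + (-223 + 5*I*√3)) = 13700/(-1813171/8056 + 5*I*√3)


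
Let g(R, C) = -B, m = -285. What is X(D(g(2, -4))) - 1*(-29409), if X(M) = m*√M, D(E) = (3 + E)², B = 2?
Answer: 29124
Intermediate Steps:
g(R, C) = -2 (g(R, C) = -1*2 = -2)
X(M) = -285*√M
X(D(g(2, -4))) - 1*(-29409) = -285*√((3 - 2)²) - 1*(-29409) = -285*√(1²) + 29409 = -285*√1 + 29409 = -285*1 + 29409 = -285 + 29409 = 29124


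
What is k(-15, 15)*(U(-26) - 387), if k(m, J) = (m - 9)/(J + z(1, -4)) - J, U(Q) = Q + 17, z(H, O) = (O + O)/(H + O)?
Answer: 343332/53 ≈ 6478.0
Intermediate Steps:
z(H, O) = 2*O/(H + O) (z(H, O) = (2*O)/(H + O) = 2*O/(H + O))
U(Q) = 17 + Q
k(m, J) = -J + (-9 + m)/(8/3 + J) (k(m, J) = (m - 9)/(J + 2*(-4)/(1 - 4)) - J = (-9 + m)/(J + 2*(-4)/(-3)) - J = (-9 + m)/(J + 2*(-4)*(-⅓)) - J = (-9 + m)/(J + 8/3) - J = (-9 + m)/(8/3 + J) - J = -J + (-9 + m)/(8/3 + J))
k(-15, 15)*(U(-26) - 387) = ((-27 - 8*15 - 3*15² + 3*(-15))/(8 + 3*15))*((17 - 26) - 387) = ((-27 - 120 - 3*225 - 45)/(8 + 45))*(-9 - 387) = ((-27 - 120 - 675 - 45)/53)*(-396) = ((1/53)*(-867))*(-396) = -867/53*(-396) = 343332/53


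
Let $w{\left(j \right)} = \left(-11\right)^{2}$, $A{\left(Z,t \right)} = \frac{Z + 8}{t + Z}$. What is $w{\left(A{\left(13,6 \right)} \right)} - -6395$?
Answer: $6516$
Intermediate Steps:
$A{\left(Z,t \right)} = \frac{8 + Z}{Z + t}$
$w{\left(j \right)} = 121$
$w{\left(A{\left(13,6 \right)} \right)} - -6395 = 121 - -6395 = 121 + 6395 = 6516$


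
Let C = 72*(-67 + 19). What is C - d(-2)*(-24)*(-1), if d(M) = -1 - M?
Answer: -3480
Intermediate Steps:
C = -3456 (C = 72*(-48) = -3456)
C - d(-2)*(-24)*(-1) = -3456 - (-1 - 1*(-2))*(-24)*(-1) = -3456 - (-1 + 2)*(-24)*(-1) = -3456 - 1*(-24)*(-1) = -3456 - (-24)*(-1) = -3456 - 1*24 = -3456 - 24 = -3480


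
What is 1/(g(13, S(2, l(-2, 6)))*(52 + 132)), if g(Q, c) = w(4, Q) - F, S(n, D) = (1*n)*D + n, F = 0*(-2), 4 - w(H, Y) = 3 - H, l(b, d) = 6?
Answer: 1/920 ≈ 0.0010870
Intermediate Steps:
w(H, Y) = 1 + H (w(H, Y) = 4 - (3 - H) = 4 + (-3 + H) = 1 + H)
F = 0
S(n, D) = n + D*n (S(n, D) = n*D + n = D*n + n = n + D*n)
g(Q, c) = 5 (g(Q, c) = (1 + 4) - 1*0 = 5 + 0 = 5)
1/(g(13, S(2, l(-2, 6)))*(52 + 132)) = 1/(5*(52 + 132)) = 1/(5*184) = 1/920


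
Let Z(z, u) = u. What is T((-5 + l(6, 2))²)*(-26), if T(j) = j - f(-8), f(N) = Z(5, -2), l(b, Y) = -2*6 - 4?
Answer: -11518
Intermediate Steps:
l(b, Y) = -16 (l(b, Y) = -12 - 4 = -16)
f(N) = -2
T(j) = 2 + j (T(j) = j - 1*(-2) = j + 2 = 2 + j)
T((-5 + l(6, 2))²)*(-26) = (2 + (-5 - 16)²)*(-26) = (2 + (-21)²)*(-26) = (2 + 441)*(-26) = 443*(-26) = -11518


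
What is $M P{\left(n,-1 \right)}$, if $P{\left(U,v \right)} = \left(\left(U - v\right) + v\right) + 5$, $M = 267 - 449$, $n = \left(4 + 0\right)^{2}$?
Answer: $-3822$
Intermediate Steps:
$n = 16$ ($n = 4^{2} = 16$)
$M = -182$
$P{\left(U,v \right)} = 5 + U$ ($P{\left(U,v \right)} = U + 5 = 5 + U$)
$M P{\left(n,-1 \right)} = - 182 \left(5 + 16\right) = \left(-182\right) 21 = -3822$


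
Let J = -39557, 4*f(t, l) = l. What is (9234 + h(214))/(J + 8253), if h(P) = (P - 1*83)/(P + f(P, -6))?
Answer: -490589/1663025 ≈ -0.29500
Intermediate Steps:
f(t, l) = l/4
h(P) = (-83 + P)/(-3/2 + P) (h(P) = (P - 1*83)/(P + (¼)*(-6)) = (P - 83)/(P - 3/2) = (-83 + P)/(-3/2 + P))
(9234 + h(214))/(J + 8253) = (9234 + 2*(-83 + 214)/(-3 + 2*214))/(-39557 + 8253) = (9234 + 2*131/(-3 + 428))/(-31304) = (9234 + 2*131/425)*(-1/31304) = (9234 + 2*(1/425)*131)*(-1/31304) = (9234 + 262/425)*(-1/31304) = (3924712/425)*(-1/31304) = -490589/1663025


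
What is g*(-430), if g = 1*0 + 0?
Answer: 0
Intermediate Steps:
g = 0 (g = 0 + 0 = 0)
g*(-430) = 0*(-430) = 0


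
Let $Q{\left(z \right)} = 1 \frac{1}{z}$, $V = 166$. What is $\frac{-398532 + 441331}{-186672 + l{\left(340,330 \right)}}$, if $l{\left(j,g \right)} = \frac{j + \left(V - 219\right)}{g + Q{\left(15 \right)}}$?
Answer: $- \frac{211897849}{924208767} \approx -0.22927$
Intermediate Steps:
$Q{\left(z \right)} = \frac{1}{z}$
$l{\left(j,g \right)} = \frac{-53 + j}{\frac{1}{15} + g}$ ($l{\left(j,g \right)} = \frac{j + \left(166 - 219\right)}{g + \frac{1}{15}} = \frac{j - 53}{g + \frac{1}{15}} = \frac{-53 + j}{\frac{1}{15} + g}$)
$\frac{-398532 + 441331}{-186672 + l{\left(340,330 \right)}} = \frac{-398532 + 441331}{-186672 + \frac{15 \left(-53 + 340\right)}{1 + 15 \cdot 330}} = \frac{42799}{-186672 + 15 \frac{1}{1 + 4950} \cdot 287} = \frac{42799}{-186672 + 15 \cdot \frac{1}{4951} \cdot 287} = \frac{42799}{-186672 + \frac{4305}{4951}} = \frac{42799}{- \frac{924208767}{4951}} = 42799 \left(- \frac{4951}{924208767}\right) = - \frac{211897849}{924208767}$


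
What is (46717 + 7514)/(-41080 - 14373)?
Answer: -54231/55453 ≈ -0.97796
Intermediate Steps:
(46717 + 7514)/(-41080 - 14373) = 54231/(-55453) = 54231*(-1/55453) = -54231/55453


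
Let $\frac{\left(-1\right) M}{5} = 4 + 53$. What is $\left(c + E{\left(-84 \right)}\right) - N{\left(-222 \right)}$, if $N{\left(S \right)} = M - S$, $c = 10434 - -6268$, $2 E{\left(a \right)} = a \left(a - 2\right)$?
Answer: $20377$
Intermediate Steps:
$M = -285$ ($M = - 5 \left(4 + 53\right) = \left(-5\right) 57 = -285$)
$E{\left(a \right)} = \frac{a \left(-2 + a\right)}{2}$ ($E{\left(a \right)} = \frac{a \left(a - 2\right)}{2} = \frac{a \left(-2 + a\right)}{2}$)
$c = 16702$ ($c = 10434 + 6268 = 16702$)
$N{\left(S \right)} = -285 - S$
$\left(c + E{\left(-84 \right)}\right) - N{\left(-222 \right)} = \left(16702 + \frac{1}{2} \left(-84\right) \left(-2 - 84\right)\right) - \left(-285 - -222\right) = \left(16702 + \frac{1}{2} \left(-84\right) \left(-86\right)\right) - \left(-285 + 222\right) = \left(16702 + 3612\right) - -63 = 20314 + 63 = 20377$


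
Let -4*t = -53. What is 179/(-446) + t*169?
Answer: 1997053/892 ≈ 2238.8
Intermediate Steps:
t = 53/4 (t = -1/4*(-53) = 53/4 ≈ 13.250)
179/(-446) + t*169 = 179/(-446) + (53/4)*169 = 179*(-1/446) + 8957/4 = -179/446 + 8957/4 = 1997053/892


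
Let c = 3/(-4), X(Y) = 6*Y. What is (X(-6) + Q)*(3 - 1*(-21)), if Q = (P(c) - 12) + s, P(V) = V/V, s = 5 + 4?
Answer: -912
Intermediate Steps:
s = 9
c = -3/4 (c = 3*(-1/4) = -3/4 ≈ -0.75000)
P(V) = 1
Q = -2 (Q = (1 - 12) + 9 = -11 + 9 = -2)
(X(-6) + Q)*(3 - 1*(-21)) = (6*(-6) - 2)*(3 - 1*(-21)) = (-36 - 2)*(3 + 21) = -38*24 = -912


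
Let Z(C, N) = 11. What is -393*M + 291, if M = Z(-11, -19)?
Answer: -4032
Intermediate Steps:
M = 11
-393*M + 291 = -393*11 + 291 = -4323 + 291 = -4032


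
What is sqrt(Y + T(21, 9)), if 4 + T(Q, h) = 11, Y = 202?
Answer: sqrt(209) ≈ 14.457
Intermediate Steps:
T(Q, h) = 7 (T(Q, h) = -4 + 11 = 7)
sqrt(Y + T(21, 9)) = sqrt(202 + 7) = sqrt(209)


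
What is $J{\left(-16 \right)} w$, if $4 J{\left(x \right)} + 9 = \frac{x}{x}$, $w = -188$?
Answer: $376$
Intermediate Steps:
$J{\left(x \right)} = -2$ ($J{\left(x \right)} = - \frac{9}{4} + \frac{x \frac{1}{x}}{4} = - \frac{9}{4} + \frac{1}{4} \cdot 1 = - \frac{9}{4} + \frac{1}{4} = -2$)
$J{\left(-16 \right)} w = \left(-2\right) \left(-188\right) = 376$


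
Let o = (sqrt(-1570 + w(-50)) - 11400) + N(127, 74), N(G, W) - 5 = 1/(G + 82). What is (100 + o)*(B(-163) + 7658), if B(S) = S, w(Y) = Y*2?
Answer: -17693101730/209 + 7495*I*sqrt(1670) ≈ -8.4656e+7 + 3.0629e+5*I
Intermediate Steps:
w(Y) = 2*Y
N(G, W) = 5 + 1/(82 + G) (N(G, W) = 5 + 1/(G + 82) = 5 + 1/(82 + G))
o = -2381554/209 + I*sqrt(1670) (o = (sqrt(-1570 + 2*(-50)) - 11400) + (411 + 5*127)/(82 + 127) = (sqrt(-1570 - 100) - 11400) + (411 + 635)/209 = (sqrt(-1670) - 11400) + (1/209)*1046 = (I*sqrt(1670) - 11400) + 1046/209 = (-11400 + I*sqrt(1670)) + 1046/209 = -2381554/209 + I*sqrt(1670) ≈ -11395.0 + 40.866*I)
(100 + o)*(B(-163) + 7658) = (100 + (-2381554/209 + I*sqrt(1670)))*(-163 + 7658) = (-2360654/209 + I*sqrt(1670))*7495 = -17693101730/209 + 7495*I*sqrt(1670)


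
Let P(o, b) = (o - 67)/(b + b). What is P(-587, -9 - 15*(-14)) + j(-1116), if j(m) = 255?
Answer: 16976/67 ≈ 253.37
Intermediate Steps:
P(o, b) = (-67 + o)/(2*b) (P(o, b) = (-67 + o)/((2*b)) = (-67 + o)*(1/(2*b)) = (-67 + o)/(2*b))
P(-587, -9 - 15*(-14)) + j(-1116) = (-67 - 587)/(2*(-9 - 15*(-14))) + 255 = (1/2)*(-654)/(-9 + 210) + 255 = (1/2)*(-654)/201 + 255 = (1/2)*(1/201)*(-654) + 255 = -109/67 + 255 = 16976/67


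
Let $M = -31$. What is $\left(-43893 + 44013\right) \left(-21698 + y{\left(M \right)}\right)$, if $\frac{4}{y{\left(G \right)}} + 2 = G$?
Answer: $- \frac{28641520}{11} \approx -2.6038 \cdot 10^{6}$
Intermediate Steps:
$y{\left(G \right)} = \frac{4}{-2 + G}$
$\left(-43893 + 44013\right) \left(-21698 + y{\left(M \right)}\right) = \left(-43893 + 44013\right) \left(-21698 + \frac{4}{-2 - 31}\right) = 120 \left(-21698 + \frac{4}{-33}\right) = 120 \left(-21698 + 4 \left(- \frac{1}{33}\right)\right) = 120 \left(-21698 - \frac{4}{33}\right) = 120 \left(- \frac{716038}{33}\right) = - \frac{28641520}{11}$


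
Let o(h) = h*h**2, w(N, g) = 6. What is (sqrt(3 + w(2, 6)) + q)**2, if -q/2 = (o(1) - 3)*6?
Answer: 729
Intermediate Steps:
o(h) = h**3
q = 24 (q = -2*(1**3 - 3)*6 = -2*(1 - 3)*6 = -(-4)*6 = -2*(-12) = 24)
(sqrt(3 + w(2, 6)) + q)**2 = (sqrt(3 + 6) + 24)**2 = (sqrt(9) + 24)**2 = (3 + 24)**2 = 27**2 = 729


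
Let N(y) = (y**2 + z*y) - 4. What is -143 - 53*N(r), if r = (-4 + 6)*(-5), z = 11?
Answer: 599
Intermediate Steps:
r = -10 (r = 2*(-5) = -10)
N(y) = -4 + y**2 + 11*y (N(y) = (y**2 + 11*y) - 4 = -4 + y**2 + 11*y)
-143 - 53*N(r) = -143 - 53*(-4 + (-10)**2 + 11*(-10)) = -143 - 53*(-4 + 100 - 110) = -143 - 53*(-14) = -143 + 742 = 599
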